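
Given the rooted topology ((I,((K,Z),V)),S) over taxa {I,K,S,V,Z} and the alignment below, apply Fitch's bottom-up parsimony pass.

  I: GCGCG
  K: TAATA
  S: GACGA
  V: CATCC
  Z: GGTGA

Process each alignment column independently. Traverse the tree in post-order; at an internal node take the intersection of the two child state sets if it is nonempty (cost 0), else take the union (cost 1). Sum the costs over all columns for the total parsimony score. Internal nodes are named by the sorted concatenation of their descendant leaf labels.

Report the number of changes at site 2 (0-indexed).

KZ@0: {T} ∪ {G} = {G,T} (union, +1)
KVZ@0: {G,T} ∪ {C} = {C,G,T} (union, +1)
IKVZ@0: {G} ∩ {C,G,T} = {G} (intersection, +0)
IKSVZ@0: {G} ∩ {G} = {G} (intersection, +0)
KZ@1: {A} ∪ {G} = {A,G} (union, +1)
KVZ@1: {A,G} ∩ {A} = {A} (intersection, +0)
IKVZ@1: {C} ∪ {A} = {A,C} (union, +1)
IKSVZ@1: {A,C} ∩ {A} = {A} (intersection, +0)
KZ@2: {A} ∪ {T} = {A,T} (union, +1)
KVZ@2: {A,T} ∩ {T} = {T} (intersection, +0)
IKVZ@2: {G} ∪ {T} = {G,T} (union, +1)
IKSVZ@2: {G,T} ∪ {C} = {C,G,T} (union, +1)
KZ@3: {T} ∪ {G} = {G,T} (union, +1)
KVZ@3: {G,T} ∪ {C} = {C,G,T} (union, +1)
IKVZ@3: {C} ∩ {C,G,T} = {C} (intersection, +0)
IKSVZ@3: {C} ∪ {G} = {C,G} (union, +1)
KZ@4: {A} ∩ {A} = {A} (intersection, +0)
KVZ@4: {A} ∪ {C} = {A,C} (union, +1)
IKVZ@4: {G} ∪ {A,C} = {A,C,G} (union, +1)
IKSVZ@4: {A,C,G} ∩ {A} = {A} (intersection, +0)
per-site changes: [2, 2, 3, 3, 2]; total = 12

3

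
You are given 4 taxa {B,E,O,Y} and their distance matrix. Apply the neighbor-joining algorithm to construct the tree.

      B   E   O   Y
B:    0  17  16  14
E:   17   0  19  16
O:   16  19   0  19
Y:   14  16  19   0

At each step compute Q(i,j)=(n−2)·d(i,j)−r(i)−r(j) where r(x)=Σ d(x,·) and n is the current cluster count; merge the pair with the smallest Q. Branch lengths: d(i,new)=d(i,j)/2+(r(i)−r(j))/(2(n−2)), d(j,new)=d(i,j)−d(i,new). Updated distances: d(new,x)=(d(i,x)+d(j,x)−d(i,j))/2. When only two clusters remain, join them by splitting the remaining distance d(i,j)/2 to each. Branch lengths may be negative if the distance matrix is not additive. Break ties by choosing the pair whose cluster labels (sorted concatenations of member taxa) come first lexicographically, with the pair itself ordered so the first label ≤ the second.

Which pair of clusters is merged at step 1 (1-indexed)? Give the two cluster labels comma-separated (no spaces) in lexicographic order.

iteration 1: select B,O (d=16, Q=-69); attach at lengths (25/4, 39/4); label the merged cluster BO
  updated: d(BO,E)=10, d(BO,Y)=17/2
iteration 2: select BO,E (d=10, Q=-69/2); attach at lengths (5/4, 35/4); label the merged cluster BEO
  updated: d(BEO,Y)=29/4
iteration 3: select BEO,Y (d=29/4); attach at lengths (29/8, 29/8); label the merged cluster BEOY
final tree: (((B:25/4,O:39/4):5/4,E:35/4):29/8,Y:29/8)
total length: 133/4

B,O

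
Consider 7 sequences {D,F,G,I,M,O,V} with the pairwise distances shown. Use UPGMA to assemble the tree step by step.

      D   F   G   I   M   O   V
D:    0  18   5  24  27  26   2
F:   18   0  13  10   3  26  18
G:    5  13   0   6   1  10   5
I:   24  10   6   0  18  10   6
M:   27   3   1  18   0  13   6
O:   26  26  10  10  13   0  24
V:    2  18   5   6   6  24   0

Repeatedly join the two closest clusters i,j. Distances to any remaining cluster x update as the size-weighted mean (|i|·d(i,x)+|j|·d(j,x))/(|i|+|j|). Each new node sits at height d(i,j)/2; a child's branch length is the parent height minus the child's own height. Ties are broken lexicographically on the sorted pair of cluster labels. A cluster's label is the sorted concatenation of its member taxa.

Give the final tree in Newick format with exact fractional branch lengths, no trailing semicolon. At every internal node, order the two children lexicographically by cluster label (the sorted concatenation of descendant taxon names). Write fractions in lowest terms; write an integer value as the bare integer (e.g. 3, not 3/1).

(((D:1,V:1):67/12,(F:4,(G:1/2,M:1/2):7/2):31/12):47/30,(I:5,O:5):63/20)

1. join G+M (d=1) ⇒ GM; edges |G|=1/2, |M|=1/2
  updated: d(D,GM)=16, d(F,GM)=8, d(GM,I)=12, d(GM,O)=23/2, d(GM,V)=11/2
2. join D+V (d=2) ⇒ DV; edges |D|=1, |V|=1
  updated: d(DV,F)=18, d(DV,GM)=43/4, d(DV,I)=15, d(DV,O)=25
3. join F+GM (d=8) ⇒ FGM; edges |F|=4, |GM|=7/2
  updated: d(DV,FGM)=79/6, d(FGM,I)=34/3, d(FGM,O)=49/3
4. join I+O (d=10) ⇒ IO; edges |I|=5, |O|=5
  updated: d(DV,IO)=20, d(FGM,IO)=83/6
5. join DV+FGM (d=79/6) ⇒ DFGMV; edges |DV|=67/12, |FGM|=31/12
  updated: d(DFGMV,IO)=163/10
6. join DFGMV+IO (d=163/10) ⇒ DFGIMOV; edges |DFGMV|=47/30, |IO|=63/20
final tree: (((D:1,V:1):67/12,(F:4,(G:1/2,M:1/2):7/2):31/12):47/30,(I:5,O:5):63/20)
total length: 2003/60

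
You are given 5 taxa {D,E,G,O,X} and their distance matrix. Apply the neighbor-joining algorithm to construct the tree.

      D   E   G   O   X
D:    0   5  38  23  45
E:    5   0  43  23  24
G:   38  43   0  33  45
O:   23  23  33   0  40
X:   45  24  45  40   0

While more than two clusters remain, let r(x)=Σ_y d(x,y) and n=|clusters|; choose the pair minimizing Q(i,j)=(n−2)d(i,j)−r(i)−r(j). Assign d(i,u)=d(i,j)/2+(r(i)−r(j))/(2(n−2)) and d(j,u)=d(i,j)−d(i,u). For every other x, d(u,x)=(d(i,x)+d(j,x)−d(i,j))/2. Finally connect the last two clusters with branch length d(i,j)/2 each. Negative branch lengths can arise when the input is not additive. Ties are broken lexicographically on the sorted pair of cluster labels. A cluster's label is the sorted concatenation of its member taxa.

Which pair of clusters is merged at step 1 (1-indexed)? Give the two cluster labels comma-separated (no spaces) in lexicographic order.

D,E

iteration 1: select D,E (d=5, Q=-191); attach at lengths (31/6, -1/6); label the merged cluster DE
  updated: d(DE,G)=38, d(DE,O)=41/2, d(DE,X)=32
iteration 2: select DE,X (d=32, Q=-287/2); attach at lengths (75/8, 181/8); label the merged cluster DEX
  updated: d(DEX,G)=51/2, d(DEX,O)=57/4
iteration 3: select DEX,G (d=51/2, Q=-291/4); attach at lengths (27/8, 177/8); label the merged cluster DEGX
  updated: d(DEGX,O)=87/8
iteration 4: select DEGX,O (d=87/8); attach at lengths (87/16, 87/16); label the merged cluster DEGOX
final tree: ((((D:31/6,E:-1/6):75/8,X:181/8):27/8,G:177/8):87/16,O:87/16)
total length: 587/8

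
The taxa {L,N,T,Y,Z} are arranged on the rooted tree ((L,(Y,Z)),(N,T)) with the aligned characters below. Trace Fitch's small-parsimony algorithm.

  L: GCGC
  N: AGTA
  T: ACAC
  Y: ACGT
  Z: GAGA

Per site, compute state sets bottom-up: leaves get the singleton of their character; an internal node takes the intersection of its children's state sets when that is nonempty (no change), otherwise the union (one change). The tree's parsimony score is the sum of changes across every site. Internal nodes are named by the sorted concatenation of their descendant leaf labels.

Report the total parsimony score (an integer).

9

[col 0] YZ: children Y:{A}, Z:{G} ∪→ {A,G}; cost 1
[col 0] LYZ: children L:{G}, YZ:{A,G} ∩→ {G}; cost 0
[col 0] NT: children N:{A}, T:{A} ∩→ {A}; cost 0
[col 0] LNTYZ: children LYZ:{G}, NT:{A} ∪→ {A,G}; cost 1
[col 1] YZ: children Y:{C}, Z:{A} ∪→ {A,C}; cost 1
[col 1] LYZ: children L:{C}, YZ:{A,C} ∩→ {C}; cost 0
[col 1] NT: children N:{G}, T:{C} ∪→ {C,G}; cost 1
[col 1] LNTYZ: children LYZ:{C}, NT:{C,G} ∩→ {C}; cost 0
[col 2] YZ: children Y:{G}, Z:{G} ∩→ {G}; cost 0
[col 2] LYZ: children L:{G}, YZ:{G} ∩→ {G}; cost 0
[col 2] NT: children N:{T}, T:{A} ∪→ {A,T}; cost 1
[col 2] LNTYZ: children LYZ:{G}, NT:{A,T} ∪→ {A,G,T}; cost 1
[col 3] YZ: children Y:{T}, Z:{A} ∪→ {A,T}; cost 1
[col 3] LYZ: children L:{C}, YZ:{A,T} ∪→ {A,C,T}; cost 1
[col 3] NT: children N:{A}, T:{C} ∪→ {A,C}; cost 1
[col 3] LNTYZ: children LYZ:{A,C,T}, NT:{A,C} ∩→ {A,C}; cost 0
per-site changes: [2, 2, 2, 3]; total = 9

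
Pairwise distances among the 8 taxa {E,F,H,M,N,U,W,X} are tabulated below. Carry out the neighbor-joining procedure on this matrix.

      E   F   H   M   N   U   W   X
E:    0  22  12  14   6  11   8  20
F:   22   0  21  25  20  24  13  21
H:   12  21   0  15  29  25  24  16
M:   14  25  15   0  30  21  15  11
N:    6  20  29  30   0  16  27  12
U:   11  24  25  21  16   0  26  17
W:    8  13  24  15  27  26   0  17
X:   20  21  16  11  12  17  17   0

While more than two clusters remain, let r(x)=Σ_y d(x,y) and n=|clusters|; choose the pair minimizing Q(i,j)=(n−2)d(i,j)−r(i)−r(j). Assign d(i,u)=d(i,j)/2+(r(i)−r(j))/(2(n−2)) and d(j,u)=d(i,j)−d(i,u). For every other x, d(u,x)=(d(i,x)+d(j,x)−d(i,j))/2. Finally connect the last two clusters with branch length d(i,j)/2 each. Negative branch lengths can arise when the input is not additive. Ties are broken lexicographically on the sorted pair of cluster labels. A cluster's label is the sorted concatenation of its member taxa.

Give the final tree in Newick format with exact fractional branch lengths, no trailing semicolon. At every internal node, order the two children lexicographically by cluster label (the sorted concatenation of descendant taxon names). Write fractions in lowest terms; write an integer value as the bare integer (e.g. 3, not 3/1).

((((((E:-17/20,N:137/20):79/32,U:257/32):67/16,(F:47/6,W:31/6):75/16):61/32,X:153/32):39/32,H:295/32):185/64,M:185/64)

iteration 1: select F,W (d=13, Q=-198); attach at lengths (47/6, 31/6); label the merged cluster FW
  updated: d(E,FW)=17/2, d(FW,H)=16, d(FW,M)=27/2, d(FW,N)=17, d(FW,U)=37/2, d(FW,X)=25/2
iteration 2: select E,N (d=6, Q=-303/2); attach at lengths (-17/20, 137/20); label the merged cluster EN
  updated: d(EN,FW)=39/4, d(EN,H)=35/2, d(EN,M)=19, d(EN,U)=21/2, d(EN,X)=13
iteration 3: select EN,U (d=21/2, Q=-479/4); attach at lengths (79/32, 257/32); label the merged cluster ENU
  updated: d(ENU,FW)=71/8, d(ENU,H)=16, d(ENU,M)=59/4, d(ENU,X)=39/4
iteration 4: select ENU,FW (d=71/8, Q=-589/8); attach at lengths (67/16, 75/16); label the merged cluster EFNUW
  updated: d(EFNUW,H)=185/16, d(EFNUW,M)=155/16, d(EFNUW,X)=107/16
iteration 5: select EFNUW,X (d=107/16, Q=-193/4); attach at lengths (61/32, 153/32); label the merged cluster EFNUWX
  updated: d(EFNUWX,H)=167/16, d(EFNUWX,M)=7
iteration 6: select EFNUWX,H (d=167/16, Q=-519/16); attach at lengths (39/32, 295/32); label the merged cluster EFHNUWX
  updated: d(EFHNUWX,M)=185/32
iteration 7: select EFHNUWX,M (d=185/32); attach at lengths (185/64, 185/64); label the merged cluster EFHMNUWX
final tree: ((((((E:-17/20,N:137/20):79/32,U:257/32):67/16,(F:47/6,W:31/6):75/16):61/32,X:153/32):39/32,H:295/32):185/64,M:185/64)
total length: 1961/32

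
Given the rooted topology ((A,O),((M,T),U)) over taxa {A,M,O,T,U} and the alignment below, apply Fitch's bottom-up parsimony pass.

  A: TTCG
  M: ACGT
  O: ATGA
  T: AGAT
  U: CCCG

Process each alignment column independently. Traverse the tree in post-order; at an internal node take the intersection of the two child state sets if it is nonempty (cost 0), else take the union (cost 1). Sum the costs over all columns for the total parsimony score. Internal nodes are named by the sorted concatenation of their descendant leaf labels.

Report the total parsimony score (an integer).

[col 0] AO: children A:{T}, O:{A} ∪→ {A,T}; cost 1
[col 0] MT: children M:{A}, T:{A} ∩→ {A}; cost 0
[col 0] MTU: children MT:{A}, U:{C} ∪→ {A,C}; cost 1
[col 0] AMOTU: children AO:{A,T}, MTU:{A,C} ∩→ {A}; cost 0
[col 1] AO: children A:{T}, O:{T} ∩→ {T}; cost 0
[col 1] MT: children M:{C}, T:{G} ∪→ {C,G}; cost 1
[col 1] MTU: children MT:{C,G}, U:{C} ∩→ {C}; cost 0
[col 1] AMOTU: children AO:{T}, MTU:{C} ∪→ {C,T}; cost 1
[col 2] AO: children A:{C}, O:{G} ∪→ {C,G}; cost 1
[col 2] MT: children M:{G}, T:{A} ∪→ {A,G}; cost 1
[col 2] MTU: children MT:{A,G}, U:{C} ∪→ {A,C,G}; cost 1
[col 2] AMOTU: children AO:{C,G}, MTU:{A,C,G} ∩→ {C,G}; cost 0
[col 3] AO: children A:{G}, O:{A} ∪→ {A,G}; cost 1
[col 3] MT: children M:{T}, T:{T} ∩→ {T}; cost 0
[col 3] MTU: children MT:{T}, U:{G} ∪→ {G,T}; cost 1
[col 3] AMOTU: children AO:{A,G}, MTU:{G,T} ∩→ {G}; cost 0
per-site changes: [2, 2, 3, 2]; total = 9

9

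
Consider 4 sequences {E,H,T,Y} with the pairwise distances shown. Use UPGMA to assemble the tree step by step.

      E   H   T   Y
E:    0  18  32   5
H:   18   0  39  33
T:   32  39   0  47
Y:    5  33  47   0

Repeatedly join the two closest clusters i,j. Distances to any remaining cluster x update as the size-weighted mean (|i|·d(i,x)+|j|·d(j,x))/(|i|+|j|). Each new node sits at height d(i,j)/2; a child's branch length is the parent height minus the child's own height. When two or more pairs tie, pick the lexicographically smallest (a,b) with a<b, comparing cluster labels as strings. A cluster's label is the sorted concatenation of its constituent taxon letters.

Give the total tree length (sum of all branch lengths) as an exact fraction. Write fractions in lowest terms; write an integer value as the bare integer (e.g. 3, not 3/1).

655/12

1. join E+Y (d=5) ⇒ EY; edges |E|=5/2, |Y|=5/2
  updated: d(EY,H)=51/2, d(EY,T)=79/2
2. join EY+H (d=51/2) ⇒ EHY; edges |EY|=41/4, |H|=51/4
  updated: d(EHY,T)=118/3
3. join EHY+T (d=118/3) ⇒ EHTY; edges |EHY|=83/12, |T|=59/3
final tree: (((E:5/2,Y:5/2):41/4,H:51/4):83/12,T:59/3)
total length: 655/12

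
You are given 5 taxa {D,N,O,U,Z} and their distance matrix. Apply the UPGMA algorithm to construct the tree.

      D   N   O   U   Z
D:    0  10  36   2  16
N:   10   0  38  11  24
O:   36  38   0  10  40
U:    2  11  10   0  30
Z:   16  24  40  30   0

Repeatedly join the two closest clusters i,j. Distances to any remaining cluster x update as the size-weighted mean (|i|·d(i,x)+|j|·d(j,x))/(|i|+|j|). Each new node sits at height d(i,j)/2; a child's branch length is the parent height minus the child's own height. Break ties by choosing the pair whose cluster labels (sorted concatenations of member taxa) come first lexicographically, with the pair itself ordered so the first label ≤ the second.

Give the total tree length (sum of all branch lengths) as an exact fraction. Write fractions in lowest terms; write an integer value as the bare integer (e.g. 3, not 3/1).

587/12

iteration 1: select D,U (d=2); attach at lengths (1, 1); label the merged cluster DU
  updated: d(DU,N)=21/2, d(DU,O)=23, d(DU,Z)=23
iteration 2: select DU,N (d=21/2); attach at lengths (17/4, 21/4); label the merged cluster DNU
  updated: d(DNU,O)=28, d(DNU,Z)=70/3
iteration 3: select DNU,Z (d=70/3); attach at lengths (77/12, 35/3); label the merged cluster DNUZ
  updated: d(DNUZ,O)=31
iteration 4: select DNUZ,O (d=31); attach at lengths (23/6, 31/2); label the merged cluster DNOUZ
final tree: ((((D:1,U:1):17/4,N:21/4):77/12,Z:35/3):23/6,O:31/2)
total length: 587/12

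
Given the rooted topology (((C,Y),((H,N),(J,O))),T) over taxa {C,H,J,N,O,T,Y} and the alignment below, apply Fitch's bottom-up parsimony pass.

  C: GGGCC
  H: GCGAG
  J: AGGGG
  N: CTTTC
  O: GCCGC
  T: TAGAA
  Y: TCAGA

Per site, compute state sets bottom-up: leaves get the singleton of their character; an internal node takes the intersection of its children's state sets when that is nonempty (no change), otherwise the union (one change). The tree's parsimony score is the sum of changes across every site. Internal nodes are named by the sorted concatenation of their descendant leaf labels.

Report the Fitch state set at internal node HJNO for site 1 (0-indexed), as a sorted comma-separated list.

C

CY@0: {G} ∪ {T} = {G,T} (union, +1)
HN@0: {G} ∪ {C} = {C,G} (union, +1)
JO@0: {A} ∪ {G} = {A,G} (union, +1)
HJNO@0: {C,G} ∩ {A,G} = {G} (intersection, +0)
CHJNOY@0: {G,T} ∩ {G} = {G} (intersection, +0)
CHJNOTY@0: {G} ∪ {T} = {G,T} (union, +1)
CY@1: {G} ∪ {C} = {C,G} (union, +1)
HN@1: {C} ∪ {T} = {C,T} (union, +1)
JO@1: {G} ∪ {C} = {C,G} (union, +1)
HJNO@1: {C,T} ∩ {C,G} = {C} (intersection, +0)
CHJNOY@1: {C,G} ∩ {C} = {C} (intersection, +0)
CHJNOTY@1: {C} ∪ {A} = {A,C} (union, +1)
CY@2: {G} ∪ {A} = {A,G} (union, +1)
HN@2: {G} ∪ {T} = {G,T} (union, +1)
JO@2: {G} ∪ {C} = {C,G} (union, +1)
HJNO@2: {G,T} ∩ {C,G} = {G} (intersection, +0)
CHJNOY@2: {A,G} ∩ {G} = {G} (intersection, +0)
CHJNOTY@2: {G} ∩ {G} = {G} (intersection, +0)
CY@3: {C} ∪ {G} = {C,G} (union, +1)
HN@3: {A} ∪ {T} = {A,T} (union, +1)
JO@3: {G} ∩ {G} = {G} (intersection, +0)
HJNO@3: {A,T} ∪ {G} = {A,G,T} (union, +1)
CHJNOY@3: {C,G} ∩ {A,G,T} = {G} (intersection, +0)
CHJNOTY@3: {G} ∪ {A} = {A,G} (union, +1)
CY@4: {C} ∪ {A} = {A,C} (union, +1)
HN@4: {G} ∪ {C} = {C,G} (union, +1)
JO@4: {G} ∪ {C} = {C,G} (union, +1)
HJNO@4: {C,G} ∩ {C,G} = {C,G} (intersection, +0)
CHJNOY@4: {A,C} ∩ {C,G} = {C} (intersection, +0)
CHJNOTY@4: {C} ∪ {A} = {A,C} (union, +1)
per-site changes: [4, 4, 3, 4, 4]; total = 19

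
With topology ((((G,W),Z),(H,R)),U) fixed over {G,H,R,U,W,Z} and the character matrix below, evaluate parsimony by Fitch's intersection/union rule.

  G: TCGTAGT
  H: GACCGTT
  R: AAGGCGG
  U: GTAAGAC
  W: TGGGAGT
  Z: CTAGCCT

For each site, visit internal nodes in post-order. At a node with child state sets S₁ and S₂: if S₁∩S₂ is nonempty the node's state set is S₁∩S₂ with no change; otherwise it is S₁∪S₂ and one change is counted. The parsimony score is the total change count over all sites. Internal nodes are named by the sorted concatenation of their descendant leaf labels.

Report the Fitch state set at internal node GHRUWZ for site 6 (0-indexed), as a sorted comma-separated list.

C,T

site 0, node GW: G={T} ∩ W={T} → {T} (+0)
site 0, node GWZ: GW={T} ∪ Z={C} → {C,T} (+1)
site 0, node HR: H={G} ∪ R={A} → {A,G} (+1)
site 0, node GHRWZ: GWZ={C,T} ∪ HR={A,G} → {A,C,G,T} (+1)
site 0, node GHRUWZ: GHRWZ={A,C,G,T} ∩ U={G} → {G} (+0)
site 1, node GW: G={C} ∪ W={G} → {C,G} (+1)
site 1, node GWZ: GW={C,G} ∪ Z={T} → {C,G,T} (+1)
site 1, node HR: H={A} ∩ R={A} → {A} (+0)
site 1, node GHRWZ: GWZ={C,G,T} ∪ HR={A} → {A,C,G,T} (+1)
site 1, node GHRUWZ: GHRWZ={A,C,G,T} ∩ U={T} → {T} (+0)
site 2, node GW: G={G} ∩ W={G} → {G} (+0)
site 2, node GWZ: GW={G} ∪ Z={A} → {A,G} (+1)
site 2, node HR: H={C} ∪ R={G} → {C,G} (+1)
site 2, node GHRWZ: GWZ={A,G} ∩ HR={C,G} → {G} (+0)
site 2, node GHRUWZ: GHRWZ={G} ∪ U={A} → {A,G} (+1)
site 3, node GW: G={T} ∪ W={G} → {G,T} (+1)
site 3, node GWZ: GW={G,T} ∩ Z={G} → {G} (+0)
site 3, node HR: H={C} ∪ R={G} → {C,G} (+1)
site 3, node GHRWZ: GWZ={G} ∩ HR={C,G} → {G} (+0)
site 3, node GHRUWZ: GHRWZ={G} ∪ U={A} → {A,G} (+1)
site 4, node GW: G={A} ∩ W={A} → {A} (+0)
site 4, node GWZ: GW={A} ∪ Z={C} → {A,C} (+1)
site 4, node HR: H={G} ∪ R={C} → {C,G} (+1)
site 4, node GHRWZ: GWZ={A,C} ∩ HR={C,G} → {C} (+0)
site 4, node GHRUWZ: GHRWZ={C} ∪ U={G} → {C,G} (+1)
site 5, node GW: G={G} ∩ W={G} → {G} (+0)
site 5, node GWZ: GW={G} ∪ Z={C} → {C,G} (+1)
site 5, node HR: H={T} ∪ R={G} → {G,T} (+1)
site 5, node GHRWZ: GWZ={C,G} ∩ HR={G,T} → {G} (+0)
site 5, node GHRUWZ: GHRWZ={G} ∪ U={A} → {A,G} (+1)
site 6, node GW: G={T} ∩ W={T} → {T} (+0)
site 6, node GWZ: GW={T} ∩ Z={T} → {T} (+0)
site 6, node HR: H={T} ∪ R={G} → {G,T} (+1)
site 6, node GHRWZ: GWZ={T} ∩ HR={G,T} → {T} (+0)
site 6, node GHRUWZ: GHRWZ={T} ∪ U={C} → {C,T} (+1)
per-site changes: [3, 3, 3, 3, 3, 3, 2]; total = 20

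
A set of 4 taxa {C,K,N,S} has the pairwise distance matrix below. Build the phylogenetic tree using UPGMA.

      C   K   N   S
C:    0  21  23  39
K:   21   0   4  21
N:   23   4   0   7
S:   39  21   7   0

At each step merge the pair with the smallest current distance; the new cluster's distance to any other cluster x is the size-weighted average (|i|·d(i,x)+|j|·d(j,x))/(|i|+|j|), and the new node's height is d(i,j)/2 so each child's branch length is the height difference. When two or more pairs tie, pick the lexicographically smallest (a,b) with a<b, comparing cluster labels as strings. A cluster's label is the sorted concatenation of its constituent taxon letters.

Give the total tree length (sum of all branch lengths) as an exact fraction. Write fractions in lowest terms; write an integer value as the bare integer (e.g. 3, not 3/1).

step 1: merge (K,N) at d=4; branch lengths K→2, N→2; new cluster KN
  updated: d(C,KN)=22, d(KN,S)=14
step 2: merge (KN,S) at d=14; branch lengths KN→5, S→7; new cluster KNS
  updated: d(C,KNS)=83/3
step 3: merge (C,KNS) at d=83/3; branch lengths C→83/6, KNS→41/6; new cluster CKNS
final tree: (C:83/6,((K:2,N:2):5,S:7):41/6)
total length: 110/3

110/3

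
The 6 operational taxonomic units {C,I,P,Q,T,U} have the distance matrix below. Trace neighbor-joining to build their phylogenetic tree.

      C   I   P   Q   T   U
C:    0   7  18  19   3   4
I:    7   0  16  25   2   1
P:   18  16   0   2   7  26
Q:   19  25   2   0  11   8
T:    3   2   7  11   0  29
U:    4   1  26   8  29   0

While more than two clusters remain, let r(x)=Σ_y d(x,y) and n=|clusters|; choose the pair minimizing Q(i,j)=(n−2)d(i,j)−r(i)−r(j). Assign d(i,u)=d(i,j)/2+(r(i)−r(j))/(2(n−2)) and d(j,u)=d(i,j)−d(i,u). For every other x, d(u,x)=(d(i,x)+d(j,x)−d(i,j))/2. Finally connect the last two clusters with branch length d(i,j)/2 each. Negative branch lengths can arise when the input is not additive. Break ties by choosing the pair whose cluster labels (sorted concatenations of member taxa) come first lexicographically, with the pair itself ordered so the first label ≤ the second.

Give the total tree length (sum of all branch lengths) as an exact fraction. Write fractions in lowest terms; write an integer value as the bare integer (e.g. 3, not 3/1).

363/16

1. join P+Q (d=2, Q=-126) ⇒ PQ; edges |P|=3/2, |Q|=1/2
  updated: d(C,PQ)=35/2, d(I,PQ)=39/2, d(PQ,T)=8, d(PQ,U)=16
2. join PQ+T (d=8, Q=-79) ⇒ PQT; edges |PQ|=43/6, |T|=5/6
  updated: d(C,PQT)=25/4, d(I,PQT)=27/4, d(PQT,U)=37/2
3. join C+PQT (d=25/4, Q=-145/4) ⇒ CPQT; edges |C|=-7/16, |PQT|=107/16
  updated: d(CPQT,I)=15/4, d(CPQT,U)=65/8
4. join CPQT+I (d=15/4, Q=-103/8) ⇒ CIPQT; edges |CPQT|=87/16, |I|=-27/16
  updated: d(CIPQT,U)=43/16
5. join CIPQT+U (d=43/16) ⇒ CIPQTU; edges |CIPQT|=43/32, |U|=43/32
final tree: (((C:-7/16,((P:3/2,Q:1/2):43/6,T:5/6):107/16):87/16,I:-27/16):43/32,U:43/32)
total length: 363/16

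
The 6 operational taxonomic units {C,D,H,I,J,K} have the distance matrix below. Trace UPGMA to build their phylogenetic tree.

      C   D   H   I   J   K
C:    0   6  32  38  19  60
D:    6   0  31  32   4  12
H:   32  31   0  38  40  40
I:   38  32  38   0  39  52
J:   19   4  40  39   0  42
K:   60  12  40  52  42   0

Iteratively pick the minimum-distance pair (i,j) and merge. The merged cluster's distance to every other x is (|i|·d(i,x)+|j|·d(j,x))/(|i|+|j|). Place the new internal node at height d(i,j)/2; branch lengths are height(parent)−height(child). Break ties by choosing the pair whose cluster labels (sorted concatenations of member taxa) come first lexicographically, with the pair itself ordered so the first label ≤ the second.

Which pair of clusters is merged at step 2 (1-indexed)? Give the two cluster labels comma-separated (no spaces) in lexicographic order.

iteration 1: select D,J (d=4); attach at lengths (2, 2); label the merged cluster DJ
  updated: d(C,DJ)=25/2, d(DJ,H)=71/2, d(DJ,I)=71/2, d(DJ,K)=27
iteration 2: select C,DJ (d=25/2); attach at lengths (25/4, 17/4); label the merged cluster CDJ
  updated: d(CDJ,H)=103/3, d(CDJ,I)=109/3, d(CDJ,K)=38
iteration 3: select CDJ,H (d=103/3); attach at lengths (131/12, 103/6); label the merged cluster CDHJ
  updated: d(CDHJ,I)=147/4, d(CDHJ,K)=77/2
iteration 4: select CDHJ,I (d=147/4); attach at lengths (29/24, 147/8); label the merged cluster CDHIJ
  updated: d(CDHIJ,K)=206/5
iteration 5: select CDHIJ,K (d=206/5); attach at lengths (89/40, 103/5); label the merged cluster CDHIJK
final tree: ((((C:25/4,(D:2,J:2):17/4):131/12,H:103/6):29/24,I:147/8):89/40,K:103/5)
total length: 10199/120

C,DJ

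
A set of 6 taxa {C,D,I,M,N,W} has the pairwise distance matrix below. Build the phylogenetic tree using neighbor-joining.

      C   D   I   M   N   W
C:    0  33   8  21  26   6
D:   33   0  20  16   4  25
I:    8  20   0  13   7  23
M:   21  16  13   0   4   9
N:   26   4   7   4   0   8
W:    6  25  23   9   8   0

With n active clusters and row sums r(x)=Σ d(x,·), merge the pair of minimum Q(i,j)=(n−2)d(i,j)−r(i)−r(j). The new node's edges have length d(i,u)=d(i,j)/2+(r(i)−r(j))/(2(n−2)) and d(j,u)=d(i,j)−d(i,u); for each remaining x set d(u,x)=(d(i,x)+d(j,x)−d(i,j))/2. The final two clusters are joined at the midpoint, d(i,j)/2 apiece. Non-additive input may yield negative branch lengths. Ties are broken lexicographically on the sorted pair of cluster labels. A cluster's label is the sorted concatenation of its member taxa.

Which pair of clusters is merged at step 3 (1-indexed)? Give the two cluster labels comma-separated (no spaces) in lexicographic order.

CW,I

step 1: merge (C,W) at d=6, Q=-141; branch lengths C→47/8, W→1/8; new cluster CW
  updated: d(CW,D)=26, d(CW,I)=25/2, d(CW,M)=12, d(CW,N)=14
step 2: merge (D,N) at d=4, Q=-83; branch lengths D→49/6, N→-25/6; new cluster DN
  updated: d(CW,DN)=18, d(DN,I)=23/2, d(DN,M)=8
step 3: merge (CW,I) at d=25/2, Q=-109/2; branch lengths CW→61/8, I→39/8; new cluster CIW
  updated: d(CIW,DN)=17/2, d(CIW,M)=25/4
step 4: merge (CIW,DN) at d=17/2, Q=-91/4; branch lengths CIW→27/8, DN→41/8; new cluster CDINW
  updated: d(CDINW,M)=23/8
step 5: merge (CDINW,M) at d=23/8; branch lengths CDINW→23/16, M→23/16; new cluster CDIMNW
final tree: ((((C:47/8,W:1/8):61/8,I:39/8):27/8,(D:49/6,N:-25/6):41/8):23/16,M:23/16)
total length: 271/8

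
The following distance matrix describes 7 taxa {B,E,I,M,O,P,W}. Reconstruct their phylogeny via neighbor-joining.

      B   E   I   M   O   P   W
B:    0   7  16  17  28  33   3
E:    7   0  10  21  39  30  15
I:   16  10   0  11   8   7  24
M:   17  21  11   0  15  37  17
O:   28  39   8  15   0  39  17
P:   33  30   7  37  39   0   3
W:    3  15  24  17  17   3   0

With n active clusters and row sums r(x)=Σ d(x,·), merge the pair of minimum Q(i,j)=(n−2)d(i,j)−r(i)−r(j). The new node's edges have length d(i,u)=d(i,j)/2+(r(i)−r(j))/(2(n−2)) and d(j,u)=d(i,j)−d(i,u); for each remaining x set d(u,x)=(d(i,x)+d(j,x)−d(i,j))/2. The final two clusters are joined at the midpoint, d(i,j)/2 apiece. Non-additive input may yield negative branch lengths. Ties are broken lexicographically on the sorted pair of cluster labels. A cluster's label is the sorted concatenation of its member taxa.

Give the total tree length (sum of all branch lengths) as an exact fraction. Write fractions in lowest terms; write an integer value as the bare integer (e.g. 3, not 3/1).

iteration 1: select P,W (d=3, Q=-213); attach at lengths (17/2, -11/2); label the merged cluster PW
  updated: d(B,PW)=33/2, d(E,PW)=21, d(I,PW)=14, d(M,PW)=51/2, d(O,PW)=53/2
iteration 2: select B,E (d=7, Q=-309/2); attach at lengths (29/16, 83/16); label the merged cluster BE
  updated: d(BE,I)=19/2, d(BE,M)=31/2, d(BE,O)=30, d(BE,PW)=61/4
iteration 3: select BE,PW (d=61/4, Q=-423/4); attach at lengths (139/24, 227/24); label the merged cluster BEPW
  updated: d(BEPW,I)=33/8, d(BEPW,M)=103/8, d(BEPW,O)=165/8
iteration 4: select BEPW,I (d=33/8, Q=-105/2); attach at lengths (91/16, -25/16); label the merged cluster BEIPW
  updated: d(BEIPW,M)=79/8, d(BEIPW,O)=49/4
iteration 5: select BEIPW,M (d=79/8, Q=-297/8); attach at lengths (57/16, 101/16); label the merged cluster BEIMPW
  updated: d(BEIMPW,O)=139/16
iteration 6: select BEIMPW,O (d=139/16); attach at lengths (139/32, 139/32); label the merged cluster BEIMOPW
final tree: (((((B:29/16,E:83/16):139/24,(P:17/2,W:-11/2):227/24):91/16,I:-25/16):57/16,M:101/16):139/32,O:139/32)
total length: 767/16

767/16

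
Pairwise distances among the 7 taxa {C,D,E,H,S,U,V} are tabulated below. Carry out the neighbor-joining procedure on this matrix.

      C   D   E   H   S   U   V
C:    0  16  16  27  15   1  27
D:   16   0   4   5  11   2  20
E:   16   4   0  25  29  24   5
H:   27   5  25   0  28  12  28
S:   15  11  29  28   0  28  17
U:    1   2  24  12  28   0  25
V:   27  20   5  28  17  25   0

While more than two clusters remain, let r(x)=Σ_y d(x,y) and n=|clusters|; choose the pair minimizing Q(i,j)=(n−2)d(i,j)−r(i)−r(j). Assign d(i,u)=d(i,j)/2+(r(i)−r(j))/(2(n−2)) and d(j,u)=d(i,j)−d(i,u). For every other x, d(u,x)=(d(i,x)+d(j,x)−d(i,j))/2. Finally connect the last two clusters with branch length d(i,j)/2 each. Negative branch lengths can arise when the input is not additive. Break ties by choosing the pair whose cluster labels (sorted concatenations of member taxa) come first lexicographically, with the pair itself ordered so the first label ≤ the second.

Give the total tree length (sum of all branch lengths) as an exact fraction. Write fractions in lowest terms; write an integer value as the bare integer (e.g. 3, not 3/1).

719/16

iteration 1: select E,V (d=5, Q=-200); attach at lengths (3/5, 22/5); label the merged cluster EV
  updated: d(C,EV)=19, d(D,EV)=19/2, d(EV,H)=24, d(EV,S)=41/2, d(EV,U)=22
iteration 2: select C,U (d=1, Q=-139); attach at lengths (17/8, -9/8); label the merged cluster CU
  updated: d(CU,D)=17/2, d(CU,EV)=20, d(CU,H)=19, d(CU,S)=21
iteration 3: select D,H (d=5, Q=-95); attach at lengths (-9/2, 19/2); label the merged cluster DH
  updated: d(CU,DH)=45/4, d(DH,EV)=57/4, d(DH,S)=17
iteration 4: select CU,DH (d=45/4, Q=-289/4); attach at lengths (129/16, 51/16); label the merged cluster CDHU
  updated: d(CDHU,EV)=23/2, d(CDHU,S)=107/8
iteration 5: select CDHU,EV (d=23/2, Q=-363/8); attach at lengths (35/16, 149/16); label the merged cluster CDEHUV
  updated: d(CDEHUV,S)=179/16
iteration 6: select CDEHUV,S (d=179/16); attach at lengths (179/32, 179/32); label the merged cluster CDEHSUV
final tree: ((((C:17/8,U:-9/8):129/16,(D:-9/2,H:19/2):51/16):35/16,(E:3/5,V:22/5):149/16):179/32,S:179/32)
total length: 719/16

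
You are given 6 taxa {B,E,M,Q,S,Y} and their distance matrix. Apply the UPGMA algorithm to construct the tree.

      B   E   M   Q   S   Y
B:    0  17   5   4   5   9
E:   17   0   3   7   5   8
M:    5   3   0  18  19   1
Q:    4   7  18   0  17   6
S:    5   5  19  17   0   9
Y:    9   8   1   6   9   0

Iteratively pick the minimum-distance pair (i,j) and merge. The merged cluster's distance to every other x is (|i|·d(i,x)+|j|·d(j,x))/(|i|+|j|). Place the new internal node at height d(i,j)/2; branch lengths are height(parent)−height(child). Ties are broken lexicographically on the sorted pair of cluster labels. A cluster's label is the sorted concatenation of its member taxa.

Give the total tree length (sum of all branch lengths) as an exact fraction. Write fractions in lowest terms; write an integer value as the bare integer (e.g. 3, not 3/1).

1. join M+Y (d=1) ⇒ MY; edges |M|=1/2, |Y|=1/2
  updated: d(B,MY)=7, d(E,MY)=11/2, d(MY,Q)=12, d(MY,S)=14
2. join B+Q (d=4) ⇒ BQ; edges |B|=2, |Q|=2
  updated: d(BQ,E)=12, d(BQ,MY)=19/2, d(BQ,S)=11
3. join E+S (d=5) ⇒ ES; edges |E|=5/2, |S|=5/2
  updated: d(BQ,ES)=23/2, d(ES,MY)=39/4
4. join BQ+MY (d=19/2) ⇒ BMQY; edges |BQ|=11/4, |MY|=17/4
  updated: d(BMQY,ES)=85/8
5. join BMQY+ES (d=85/8) ⇒ BEMQSY; edges |BMQY|=9/16, |ES|=45/16
final tree: (((B:2,Q:2):11/4,(M:1/2,Y:1/2):17/4):9/16,(E:5/2,S:5/2):45/16)
total length: 163/8

163/8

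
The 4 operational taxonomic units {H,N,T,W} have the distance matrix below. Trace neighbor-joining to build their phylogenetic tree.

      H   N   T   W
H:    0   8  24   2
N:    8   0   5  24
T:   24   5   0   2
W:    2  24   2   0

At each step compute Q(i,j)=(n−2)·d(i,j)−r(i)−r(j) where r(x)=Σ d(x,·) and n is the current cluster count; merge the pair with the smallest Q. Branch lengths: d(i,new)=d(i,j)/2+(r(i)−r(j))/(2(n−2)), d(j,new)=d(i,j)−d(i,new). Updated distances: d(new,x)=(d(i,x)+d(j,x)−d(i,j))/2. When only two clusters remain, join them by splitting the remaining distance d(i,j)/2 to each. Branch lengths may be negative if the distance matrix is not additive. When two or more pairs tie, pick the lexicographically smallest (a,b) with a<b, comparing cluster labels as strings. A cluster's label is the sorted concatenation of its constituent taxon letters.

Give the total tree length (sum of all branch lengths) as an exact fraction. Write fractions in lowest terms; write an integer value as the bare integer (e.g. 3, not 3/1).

18

iteration 1: select H,W (d=2, Q=-58); attach at lengths (5/2, -1/2); label the merged cluster HW
  updated: d(HW,N)=15, d(HW,T)=12
iteration 2: select HW,N (d=15, Q=-32); attach at lengths (11, 4); label the merged cluster HNW
  updated: d(HNW,T)=1
iteration 3: select HNW,T (d=1); attach at lengths (1/2, 1/2); label the merged cluster HNTW
final tree: (((H:5/2,W:-1/2):11,N:4):1/2,T:1/2)
total length: 18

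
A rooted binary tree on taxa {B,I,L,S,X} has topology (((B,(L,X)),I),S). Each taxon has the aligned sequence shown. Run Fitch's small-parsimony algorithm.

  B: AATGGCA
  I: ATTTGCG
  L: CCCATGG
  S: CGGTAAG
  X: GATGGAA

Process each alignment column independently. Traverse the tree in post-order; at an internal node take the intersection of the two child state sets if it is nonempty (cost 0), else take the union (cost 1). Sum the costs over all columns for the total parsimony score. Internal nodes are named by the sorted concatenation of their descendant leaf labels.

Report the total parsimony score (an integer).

17

LX@0: {C} ∪ {G} = {C,G} (union, +1)
BLX@0: {A} ∪ {C,G} = {A,C,G} (union, +1)
BILX@0: {A,C,G} ∩ {A} = {A} (intersection, +0)
BILSX@0: {A} ∪ {C} = {A,C} (union, +1)
LX@1: {C} ∪ {A} = {A,C} (union, +1)
BLX@1: {A} ∩ {A,C} = {A} (intersection, +0)
BILX@1: {A} ∪ {T} = {A,T} (union, +1)
BILSX@1: {A,T} ∪ {G} = {A,G,T} (union, +1)
LX@2: {C} ∪ {T} = {C,T} (union, +1)
BLX@2: {T} ∩ {C,T} = {T} (intersection, +0)
BILX@2: {T} ∩ {T} = {T} (intersection, +0)
BILSX@2: {T} ∪ {G} = {G,T} (union, +1)
LX@3: {A} ∪ {G} = {A,G} (union, +1)
BLX@3: {G} ∩ {A,G} = {G} (intersection, +0)
BILX@3: {G} ∪ {T} = {G,T} (union, +1)
BILSX@3: {G,T} ∩ {T} = {T} (intersection, +0)
LX@4: {T} ∪ {G} = {G,T} (union, +1)
BLX@4: {G} ∩ {G,T} = {G} (intersection, +0)
BILX@4: {G} ∩ {G} = {G} (intersection, +0)
BILSX@4: {G} ∪ {A} = {A,G} (union, +1)
LX@5: {G} ∪ {A} = {A,G} (union, +1)
BLX@5: {C} ∪ {A,G} = {A,C,G} (union, +1)
BILX@5: {A,C,G} ∩ {C} = {C} (intersection, +0)
BILSX@5: {C} ∪ {A} = {A,C} (union, +1)
LX@6: {G} ∪ {A} = {A,G} (union, +1)
BLX@6: {A} ∩ {A,G} = {A} (intersection, +0)
BILX@6: {A} ∪ {G} = {A,G} (union, +1)
BILSX@6: {A,G} ∩ {G} = {G} (intersection, +0)
per-site changes: [3, 3, 2, 2, 2, 3, 2]; total = 17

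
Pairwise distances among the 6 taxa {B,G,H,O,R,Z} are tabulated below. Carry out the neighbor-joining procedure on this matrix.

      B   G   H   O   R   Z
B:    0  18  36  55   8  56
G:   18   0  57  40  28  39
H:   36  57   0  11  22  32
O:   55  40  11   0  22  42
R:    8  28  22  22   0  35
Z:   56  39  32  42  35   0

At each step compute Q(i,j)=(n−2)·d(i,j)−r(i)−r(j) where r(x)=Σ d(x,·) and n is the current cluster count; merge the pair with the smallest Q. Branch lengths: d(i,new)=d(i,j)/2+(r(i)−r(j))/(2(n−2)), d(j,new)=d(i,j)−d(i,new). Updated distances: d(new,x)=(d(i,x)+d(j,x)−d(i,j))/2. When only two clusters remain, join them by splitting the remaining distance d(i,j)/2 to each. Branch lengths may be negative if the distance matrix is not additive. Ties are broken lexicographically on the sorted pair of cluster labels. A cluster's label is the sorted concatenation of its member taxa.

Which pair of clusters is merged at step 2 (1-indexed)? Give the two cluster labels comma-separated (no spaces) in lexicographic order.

HO,Z

step 1: merge (H,O) at d=11, Q=-284; branch lengths H→4, O→7; new cluster HO
  updated: d(B,HO)=40, d(G,HO)=43, d(HO,R)=33/2, d(HO,Z)=63/2
step 2: merge (HO,Z) at d=63/2, Q=-198; branch lengths HO→32/3, Z→125/6; new cluster HOZ
  updated: d(B,HOZ)=129/4, d(G,HOZ)=101/4, d(HOZ,R)=10
step 3: merge (B,G) at d=18, Q=-187/2; branch lengths B→23/4, G→49/4; new cluster BG
  updated: d(BG,HOZ)=79/4, d(BG,R)=9
step 4: merge (BG,HOZ) at d=79/4, Q=-155/4; branch lengths BG→75/8, HOZ→83/8; new cluster BGHOZ
  updated: d(BGHOZ,R)=-3/8
step 5: merge (BGHOZ,R) at d=-3/8; branch lengths BGHOZ→-3/16, R→-3/16; new cluster BGHORZ
final tree: (((B:23/4,G:49/4):75/8,((H:4,O:7):32/3,Z:125/6):83/8):-3/16,R:-3/16)
total length: 639/8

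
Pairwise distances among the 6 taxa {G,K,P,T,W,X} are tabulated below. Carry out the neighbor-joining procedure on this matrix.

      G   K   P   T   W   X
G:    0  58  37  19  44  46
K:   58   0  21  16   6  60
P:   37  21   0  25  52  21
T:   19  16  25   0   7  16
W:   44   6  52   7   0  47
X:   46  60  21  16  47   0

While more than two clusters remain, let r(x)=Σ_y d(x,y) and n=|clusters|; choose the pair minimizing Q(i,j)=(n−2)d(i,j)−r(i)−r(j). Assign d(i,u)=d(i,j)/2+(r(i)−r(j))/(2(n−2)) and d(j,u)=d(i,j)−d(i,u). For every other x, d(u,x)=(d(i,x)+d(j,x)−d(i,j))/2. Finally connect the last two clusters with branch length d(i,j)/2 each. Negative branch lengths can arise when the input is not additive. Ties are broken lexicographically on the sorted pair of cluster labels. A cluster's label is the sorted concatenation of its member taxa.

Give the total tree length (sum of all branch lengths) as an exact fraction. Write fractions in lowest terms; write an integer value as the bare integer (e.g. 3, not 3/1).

step 1: merge (K,W) at d=6, Q=-293; branch lengths K→29/8, W→19/8; new cluster KW
  updated: d(G,KW)=48, d(KW,P)=67/2, d(KW,T)=17/2, d(KW,X)=101/2
step 2: merge (P,X) at d=21, Q=-187; branch lengths P→23/3, X→40/3; new cluster PX
  updated: d(G,PX)=31, d(KW,PX)=63/2, d(PX,T)=10
step 3: merge (G,PX) at d=31, Q=-217/2; branch lengths G→175/8, PX→73/8; new cluster GPX
  updated: d(GPX,KW)=97/4, d(GPX,T)=-1
step 4: merge (GPX,KW) at d=97/4, Q=-127/4; branch lengths GPX→59/8, KW→135/8; new cluster GKPWX
  updated: d(GKPWX,T)=-67/8
step 5: merge (GKPWX,T) at d=-67/8; branch lengths GKPWX→-67/16, T→-67/16; new cluster GKPTWX
final tree: (((G:175/8,(P:23/3,X:40/3):73/8):59/8,(K:29/8,W:19/8):135/8):-67/16,T:-67/16)
total length: 591/8

591/8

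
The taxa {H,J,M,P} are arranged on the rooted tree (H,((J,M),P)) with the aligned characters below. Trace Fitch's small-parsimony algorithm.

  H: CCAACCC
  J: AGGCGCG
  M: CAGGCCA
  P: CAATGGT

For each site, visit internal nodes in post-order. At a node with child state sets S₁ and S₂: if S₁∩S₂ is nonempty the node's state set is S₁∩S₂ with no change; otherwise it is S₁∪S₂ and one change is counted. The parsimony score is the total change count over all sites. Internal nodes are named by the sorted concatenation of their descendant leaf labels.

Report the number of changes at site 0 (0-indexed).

[col 0] JM: children J:{A}, M:{C} ∪→ {A,C}; cost 1
[col 0] JMP: children JM:{A,C}, P:{C} ∩→ {C}; cost 0
[col 0] HJMP: children H:{C}, JMP:{C} ∩→ {C}; cost 0
[col 1] JM: children J:{G}, M:{A} ∪→ {A,G}; cost 1
[col 1] JMP: children JM:{A,G}, P:{A} ∩→ {A}; cost 0
[col 1] HJMP: children H:{C}, JMP:{A} ∪→ {A,C}; cost 1
[col 2] JM: children J:{G}, M:{G} ∩→ {G}; cost 0
[col 2] JMP: children JM:{G}, P:{A} ∪→ {A,G}; cost 1
[col 2] HJMP: children H:{A}, JMP:{A,G} ∩→ {A}; cost 0
[col 3] JM: children J:{C}, M:{G} ∪→ {C,G}; cost 1
[col 3] JMP: children JM:{C,G}, P:{T} ∪→ {C,G,T}; cost 1
[col 3] HJMP: children H:{A}, JMP:{C,G,T} ∪→ {A,C,G,T}; cost 1
[col 4] JM: children J:{G}, M:{C} ∪→ {C,G}; cost 1
[col 4] JMP: children JM:{C,G}, P:{G} ∩→ {G}; cost 0
[col 4] HJMP: children H:{C}, JMP:{G} ∪→ {C,G}; cost 1
[col 5] JM: children J:{C}, M:{C} ∩→ {C}; cost 0
[col 5] JMP: children JM:{C}, P:{G} ∪→ {C,G}; cost 1
[col 5] HJMP: children H:{C}, JMP:{C,G} ∩→ {C}; cost 0
[col 6] JM: children J:{G}, M:{A} ∪→ {A,G}; cost 1
[col 6] JMP: children JM:{A,G}, P:{T} ∪→ {A,G,T}; cost 1
[col 6] HJMP: children H:{C}, JMP:{A,G,T} ∪→ {A,C,G,T}; cost 1
per-site changes: [1, 2, 1, 3, 2, 1, 3]; total = 13

1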